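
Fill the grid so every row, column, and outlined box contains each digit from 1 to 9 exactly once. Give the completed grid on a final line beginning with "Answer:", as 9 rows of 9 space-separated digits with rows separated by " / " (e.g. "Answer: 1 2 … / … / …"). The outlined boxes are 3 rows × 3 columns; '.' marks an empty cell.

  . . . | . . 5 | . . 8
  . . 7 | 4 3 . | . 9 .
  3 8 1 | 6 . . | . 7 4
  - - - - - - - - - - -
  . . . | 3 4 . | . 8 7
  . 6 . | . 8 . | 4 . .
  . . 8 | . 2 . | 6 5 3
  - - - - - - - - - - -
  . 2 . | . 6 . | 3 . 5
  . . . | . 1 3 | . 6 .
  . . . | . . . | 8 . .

Step 1. [r9c5∈{5,7,9}] across col 5, 5 lands solely at r9c5, so r9c5=5.
Step 2. [r8c7∈{2,7,9}] 7 has one home in col 7: r8c7, so r8c7=7.
Step 3. [r4c7∈{1,2,9}] r4c7 is the only open cell in col 7 admitting 9. So r4c7=9.
Step 4. [r9c2∈{1,3,4,7,9}] col 2 places 3 nowhere but r9c2. So r9c2=3.
Step 5. [r6c2∈{1,4,7,9}] col 2 places 7 nowhere but r6c2 ⇒ r6c2=7.
Step 6. [r6c1∈{1,4,9}] in row 6, 4 fits only at r6c1, so r6c1=4.
Step 7. [r5c4∈{1,5,7,9}] in col 4, 5 fits only at r5c4, so r5c4=5.
Step 8. [r4c2∈{1,5}] col 2 places 1 nowhere but r4c2, so r4c2=1.
Step 9. [r5c6∈{1,7,9}] 7 has one home in row 5: r5c6 ⇒ r5c6=7.
Step 10. [r2c9∈{1,2,6}] across col 9, 6 lands solely at r2c9 ⇒ r2c9=6.
Step 11. [r3c5∈{9}] r3c5 has the single candidate 9, so r3c5=9.
Step 12. [r3c6∈{2}] r3c6 is down to just 2 ⇒ r3c6=2.
Step 13. [r2c2∈{5}] r2c2's peers cover all but 5, so r2c2=5.
Step 14. [r2c1∈{2}] r2c1 is down to just 2. So r2c1=2.
Step 15. [r5c1∈{9}] only 9 remains possible at r5c1. So r5c1=9.
Step 16. [r2c7∈{1}] r2c7 is down to just 1 ⇒ r2c7=1.
Step 17. [r1c4∈{1,7}] across row 1, 1 lands solely at r1c4, so r1c4=1.
Step 18. [r6c4∈{9}] only 9 remains possible at r6c4. So r6c4=9.
Step 19. [r1c1∈{6}] nothing but 6 survives at r1c1, so r1c1=6.
Step 20. [r4c1∈{5}] nothing but 5 survives at r4c1 ⇒ r4c1=5.
Step 21. [r8c3∈{4,5,9}] row 8 places 5 nowhere but r8c3, so r8c3=5.
Step 22. [r8c2∈{4,9}] across row 8, 4 lands solely at r8c2, so r8c2=4.
Step 23. [r7c3∈{9}] nothing but 9 survives at r7c3 ⇒ r7c3=9.
Step 24. [r9c6∈{4,9}] in col 6, 9 fits only at r9c6 ⇒ r9c6=9.
Step 25. [r9c8∈{1,2,4}] 4 has one home in row 9: r9c8 ⇒ r9c8=4.
Step 26. [r7c8∈{1}] only 1 remains possible at r7c8 ⇒ r7c8=1.
Step 27. [r9c9∈{2}] nothing but 2 survives at r9c9. So r9c9=2.
Step 28. [r8c1∈{8}] r8c1 is down to just 8, so r8c1=8.
Step 29. [r7c4∈{7,8}] 8 has one home in col 4: r7c4, so r7c4=8.
Step 30. [r5c8∈{2}] r5c8's peers cover all but 2 ⇒ r5c8=2.
Step 31. [r7c1∈{7}] r7c1 has the single candidate 7 ⇒ r7c1=7.
Step 32. [r4c3∈{2}] r4c3 is down to just 2. So r4c3=2.
Step 33. [r1c2∈{9}] only 9 remains possible at r1c2. So r1c2=9.
Step 34. [r1c3∈{4}] nothing but 4 survives at r1c3. So r1c3=4.
Step 35. [r3c7∈{5}] only 5 remains possible at r3c7, so r3c7=5.
Step 36. [r8c9∈{9}] r8c9 has the single candidate 9, so r8c9=9.
Step 37. [r4c6∈{6}] r4c6 is down to just 6 ⇒ r4c6=6.
Step 38. [r9c3∈{6}] nothing but 6 survives at r9c3, so r9c3=6.
Step 39. [r1c5∈{7}] only 7 remains possible at r1c5. So r1c5=7.
Step 40. [r2c6∈{8}] nothing but 8 survives at r2c6, so r2c6=8.
Step 41. [r9c4∈{7}] r9c4 is down to just 7, so r9c4=7.
Step 42. [r5c3∈{3}] r5c3 has the single candidate 3, so r5c3=3.
Step 43. [r5c9∈{1}] r5c9's peers cover all but 1. So r5c9=1.
Step 44. [r9c1∈{1}] r9c1's peers cover all but 1. So r9c1=1.
Step 45. [r1c7∈{2}] r1c7 is down to just 2 ⇒ r1c7=2.
Step 46. [r1c8∈{3}] r1c8 has the single candidate 3. So r1c8=3.
Step 47. [r7c6∈{4}] r7c6's peers cover all but 4, so r7c6=4.
Step 48. [r6c6∈{1}] r6c6 has the single candidate 1 ⇒ r6c6=1.
Step 49. [r8c4∈{2}] r8c4 is down to just 2. So r8c4=2.

Answer: 6 9 4 1 7 5 2 3 8 / 2 5 7 4 3 8 1 9 6 / 3 8 1 6 9 2 5 7 4 / 5 1 2 3 4 6 9 8 7 / 9 6 3 5 8 7 4 2 1 / 4 7 8 9 2 1 6 5 3 / 7 2 9 8 6 4 3 1 5 / 8 4 5 2 1 3 7 6 9 / 1 3 6 7 5 9 8 4 2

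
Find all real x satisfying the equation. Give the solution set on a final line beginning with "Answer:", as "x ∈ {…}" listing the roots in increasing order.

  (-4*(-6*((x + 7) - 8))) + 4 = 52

Step 1. [(-4*(-6*((x + 7) - 8))) + 4 = 52] -4 divides every term; factor it out ⇒ factor: (-6*((x + 7) - 8)) - 1 = -13.
Step 2. [(-6*((x + 7) - 8)) - 1 = -13] 1 comes off first (add 1). So sub: -6*((x + 7) - 8) = -12.
Step 3. [-6*((x + 7) - 8) = -12] divide by the outer -6, so div: (x + 7) - 8 = 2.
Step 4. [(x + 7) - 8 = 2] the outer -8 inverts by adding 8. So sub: x + 7 = 10.
Step 5. [x + 7 = 10] subtract 7: x sits inside (… + 7) ⇒ sub: x = 3.

Answer: x ∈ {3}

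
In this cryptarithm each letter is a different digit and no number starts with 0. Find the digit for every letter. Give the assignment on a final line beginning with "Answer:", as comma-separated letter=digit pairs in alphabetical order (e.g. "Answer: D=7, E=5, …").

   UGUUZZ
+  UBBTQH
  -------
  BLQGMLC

Step 1. [B] adding two 6-digit numbers gives at most 6+1 digits, and here it does — B is that final carry and must be 1, so B=1.
Step 2. [col 1: Z + H ≡ C (mod 10)] Z=4 is one option consistent with column 1 (Z + H ≡ C (mod 10), carry-in 0) — take it, so Z=4.
Step 3. [col 1: Z + H ≡ C (mod 10)] C=2 is one option consistent with column 1 (Z + H ≡ C (mod 10), carry-in 0) — take it ⇒ C=2.
Step 4. [col 1: Z + H ≡ C (mod 10)] column 1: given Z=4, C=2, carry-in 0, and digits 1,2,4 already taken and all letters distinct, Z+H≡C (mod 10) forces H=8 ⇒ H=8.
Step 5. [col 2: Z + Q ≡ L (mod 10)] no forcing yet in column 2 (carry-in 1); L=5 is free and consistent — try it ⇒ L=5.
Step 6. [col 2: Z + Q ≡ L (mod 10)] column 2: given Z=4, L=5, carry-in 1, and digits 1,2,4,5,8 already taken and all letters distinct, Z+Q≡L (mod 10) forces Q=0. So Q=0.
Step 7. [col 3: U + T ≡ M (mod 10)] no forcing yet in column 3 (carry-in 0); M=3 is free and consistent — try it, so M=3.
Step 8. [col 3: U + T ≡ M (mod 10)] column 3 (U + T ≡ M (mod 10), carry-in 0) doesn't pin U yet; pick U=7 and continue, so U=7.
Step 9. [col 3: U + T ≡ M (mod 10)] from column 3 (U=7, M=3, carry-in 0, digits 0,1,2,3,4,5,7,8 already taken and all letters distinct): T must equal 6. So T=6.
Step 10. [col 4: U + B ≡ G (mod 10)] from column 4 (U=7, B=1, carry-in 1, digits 0,1,2,3,4,5,6,7,8 already taken and all letters distinct): G must equal 9 ⇒ G=9.

Answer: B=1, C=2, G=9, H=8, L=5, M=3, Q=0, T=6, U=7, Z=4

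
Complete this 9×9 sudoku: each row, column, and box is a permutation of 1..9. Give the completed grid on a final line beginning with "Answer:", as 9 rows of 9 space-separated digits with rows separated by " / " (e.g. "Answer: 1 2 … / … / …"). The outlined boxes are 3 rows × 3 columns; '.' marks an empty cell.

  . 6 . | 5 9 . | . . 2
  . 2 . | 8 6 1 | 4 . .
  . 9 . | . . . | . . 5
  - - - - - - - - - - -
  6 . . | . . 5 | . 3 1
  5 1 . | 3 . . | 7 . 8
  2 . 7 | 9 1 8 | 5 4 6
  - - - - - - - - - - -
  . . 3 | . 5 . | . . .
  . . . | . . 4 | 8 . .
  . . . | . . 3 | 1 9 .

Step 1. [r2c8∈{7}] only 7 remains possible at r2c8, so r2c8=7.
Step 2. [r1c6∈{7}] nothing but 7 survives at r1c6. So r1c6=7.
Step 3. [r3c1∈{1,3,4,7,8}] 7 has one home in row 3: r3c1 ⇒ r3c1=7.
Step 4. [r5c8∈{2}] nothing but 2 survives at r5c8 ⇒ r5c8=2.
Step 5. [r7c8∈{6}] r7c8 is down to just 6. So r7c8=6.
Step 6. [r9c5∈{2,7,8}] r9c5 is the only open cell in col 5 admitting 8. So r9c5=8.
Step 7. [r9c1∈{4}] r9c1 is down to just 4, so r9c1=4.
Step 8. [r1c3∈{1,4,8}] across row 1, 4 lands solely at r1c3, so r1c3=4.
Step 9. [r9c9∈{7}] only 7 remains possible at r9c9 ⇒ r9c9=7.
Step 10. [r5c5∈{4}] r5c5 is down to just 4, so r5c5=4.
Step 11. [r9c2∈{5}] r9c2 is down to just 5. So r9c2=5.
Step 12. [r1c7∈{3}] nothing but 3 survives at r1c7. So r1c7=3.
Step 13. [r8c2∈{7}] r8c2's peers cover all but 7 ⇒ r8c2=7.
Step 14. [r8c5∈{2}] only 2 remains possible at r8c5, so r8c5=2.
Step 15. [r7c4∈{1,7}] row 7 places 7 nowhere but r7c4 ⇒ r7c4=7.
Step 16. [r7c1∈{1,8,9}] r7c1 is the only open cell in row 7 admitting 1, so r7c1=1.
Step 17. [r5c3∈{9}] r5c3 is down to just 9 ⇒ r5c3=9.
Step 18. [r1c1∈{8}] r1c1 is down to just 8. So r1c1=8.
Step 19. [r9c4∈{6}] r9c4 is down to just 6 ⇒ r9c4=6.
Step 20. [r4c2∈{4,8}] r4c2 is the only open cell in row 4 admitting 4 ⇒ r4c2=4.
Step 21. [r3c6∈{2}] r3c6's peers cover all but 2. So r3c6=2.
Step 22. [r3c3∈{1}] r3c3 has the single candidate 1. So r3c3=1.
Step 23. [r4c5∈{7}] r4c5 is down to just 7, so r4c5=7.
Step 24. [r8c3∈{6}] r8c3's peers cover all but 6, so r8c3=6.
Step 25. [r3c8∈{8}] r3c8 has the single candidate 8. So r3c8=8.
Step 26. [r8c4∈{1}] nothing but 1 survives at r8c4 ⇒ r8c4=1.
Step 27. [r7c7∈{2}] r7c7 is down to just 2. So r7c7=2.
Step 28. [r8c1∈{9}] r8c1 is down to just 9 ⇒ r8c1=9.
Step 29. [r2c1∈{3}] r2c1 has the single candidate 3, so r2c1=3.
Step 30. [r8c9∈{3}] only 3 remains possible at r8c9. So r8c9=3.
Step 31. [r9c3∈{2}] only 2 remains possible at r9c3, so r9c3=2.
Step 32. [r4c4∈{2}] only 2 remains possible at r4c4, so r4c4=2.
Step 33. [r7c6∈{9}] r7c6 has the single candidate 9 ⇒ r7c6=9.
Step 34. [r8c8∈{5}] r8c8 has the single candidate 5 ⇒ r8c8=5.
Step 35. [r4c3∈{8}] nothing but 8 survives at r4c3 ⇒ r4c3=8.
Step 36. [r7c9∈{4}] r7c9 is down to just 4. So r7c9=4.
Step 37. [r2c3∈{5}] nothing but 5 survives at r2c3, so r2c3=5.
Step 38. [r4c7∈{9}] r4c7 is down to just 9. So r4c7=9.
Step 39. [r3c4∈{4}] r3c4 has the single candidate 4. So r3c4=4.
Step 40. [r2c9∈{9}] nothing but 9 survives at r2c9 ⇒ r2c9=9.
Step 41. [r6c2∈{3}] nothing but 3 survives at r6c2 ⇒ r6c2=3.
Step 42. [r1c8∈{1}] r1c8 is down to just 1 ⇒ r1c8=1.
Step 43. [r7c2∈{8}] r7c2 has the single candidate 8, so r7c2=8.
Step 44. [r3c5∈{3}] r3c5 is down to just 3. So r3c5=3.
Step 45. [r5c6∈{6}] r5c6's peers cover all but 6, so r5c6=6.
Step 46. [r3c7∈{6}] r3c7 is down to just 6, so r3c7=6.

Answer: 8 6 4 5 9 7 3 1 2 / 3 2 5 8 6 1 4 7 9 / 7 9 1 4 3 2 6 8 5 / 6 4 8 2 7 5 9 3 1 / 5 1 9 3 4 6 7 2 8 / 2 3 7 9 1 8 5 4 6 / 1 8 3 7 5 9 2 6 4 / 9 7 6 1 2 4 8 5 3 / 4 5 2 6 8 3 1 9 7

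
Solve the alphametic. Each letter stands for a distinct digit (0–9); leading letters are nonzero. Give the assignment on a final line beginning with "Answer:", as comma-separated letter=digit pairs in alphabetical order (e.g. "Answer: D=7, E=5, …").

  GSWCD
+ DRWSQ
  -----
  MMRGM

Step 1. [col 1: D + Q ≡ M (mod 10)] column 1 (D + Q ≡ M (mod 10), carry-in 0) doesn't pin M yet; pick M=7 and continue. So M=7.
Step 2. [col 1: D + Q ≡ M (mod 10)] Q=2 is one option consistent with column 1 (D + Q ≡ M (mod 10), carry-in 0) — take it, so Q=2.
Step 3. [col 1: D + Q ≡ M (mod 10)] in column 1 we have D+Q≡M with carry-in 0; given Q=2, M=7 and digits 2,7 already taken and all letters distinct, that pins D to 5. So D=5.
Step 4. [col 2: C + S ≡ G (mod 10)] C=3 is one option consistent with column 2 (C + S ≡ G (mod 10), carry-in 0) — take it ⇒ C=3.
Step 5. [col 2: C + S ≡ G (mod 10)] S=8 is one option consistent with column 2 (C + S ≡ G (mod 10), carry-in 0) — take it, so S=8.
Step 6. [col 2: C + S ≡ G (mod 10)] column 2 reads C+S+carry(0)=G with C=3, S=8; with digits 2,3,5,7,8 already taken and all letters distinct, the only value for G is 1 ⇒ G=1.
Step 7. [col 3: W + W ≡ R (mod 10)] column 3: given nothing yet, carry-in 1, and digits 1,2,3,5,7,8 already taken and all letters distinct, W+W≡R (mod 10) forces W=4. So W=4.
Step 8. [col 3: W + W ≡ R (mod 10)] column 3: given W=4, carry-in 1, and digits 1,2,3,4,5,7,8 already taken and all letters distinct, W+W≡R (mod 10) forces R=9 ⇒ R=9.

Answer: C=3, D=5, G=1, M=7, Q=2, R=9, S=8, W=4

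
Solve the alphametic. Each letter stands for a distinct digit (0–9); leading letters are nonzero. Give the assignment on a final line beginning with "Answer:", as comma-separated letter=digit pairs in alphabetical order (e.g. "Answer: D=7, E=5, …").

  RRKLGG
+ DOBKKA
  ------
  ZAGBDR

Step 1. [col 1: G + A ≡ R (mod 10)] column 1 (G + A ≡ R (mod 10), carry-in 0) doesn't pin R yet; pick R=6 and continue. So R=6.
Step 2. [col 1: G + A ≡ R (mod 10)] column 1 (G + A ≡ R (mod 10), carry-in 0) doesn't pin A yet; pick A=1 and continue, so A=1.
Step 3. [col 1: G + A ≡ R (mod 10)] in column 1 we have G+A≡R with carry-in 0; given A=1, R=6 and digits 1,6 already taken and all letters distinct, that pins G to 5 ⇒ G=5.
Step 4. [col 2: G + K ≡ D (mod 10)] no forcing yet in column 2 (carry-in 0); K=7 is free and consistent — try it ⇒ K=7.
Step 5. [col 2: G + K ≡ D (mod 10)] from column 2 (G=5, K=7, carry-in 0, digits 1,5,6,7 already taken and all letters distinct): D must equal 2. So D=2.
Step 6. [col 3: L + K ≡ B (mod 10)] column 3 reads L+K+carry(1)=B with K=7; with digits 1,2,5,6,7 already taken and all letters distinct, the only value for B is 8 ⇒ B=8.
Step 7. [col 3: L + K ≡ B (mod 10)] column 3: given K=7, B=8, carry-in 1, and digits 1,2,5,6,7,8 already taken and all letters distinct, L+K≡B (mod 10) forces L=0. So L=0.
Step 8. [col 5: R + O ≡ A (mod 10)] from column 5 (R=6, A=1, carry-in 1, digits 0,1,2,5,6,7,8 already taken and all letters distinct): O must equal 4 ⇒ O=4.
Step 9. [col 6: R + D ≡ Z (mod 10)] from column 6 (R=6, D=2, carry-in 1, digits 0,1,2,4,5,6,7,8 already taken and all letters distinct): Z must equal 9, so Z=9.

Answer: A=1, B=8, D=2, G=5, K=7, L=0, O=4, R=6, Z=9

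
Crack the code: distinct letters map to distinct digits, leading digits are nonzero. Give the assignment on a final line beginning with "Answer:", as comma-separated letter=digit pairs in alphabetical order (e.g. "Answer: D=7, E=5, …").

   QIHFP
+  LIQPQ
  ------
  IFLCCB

Step 1. [I] I is the leading digit of a 6-digit sum of two 5-digit numbers; the final carry is exactly 1. So I=1.
Step 2. [col 1: P + Q ≡ B (mod 10)] column 1 (P + Q ≡ B (mod 10), carry-in 0) doesn't pin Q yet; pick Q=7 and continue ⇒ Q=7.
Step 3. [col 1: P + Q ≡ B (mod 10)] no forcing yet in column 1 (carry-in 0); B=2 is free and consistent — try it, so B=2.
Step 4. [col 1: P + Q ≡ B (mod 10)] in column 1 we have P+Q≡B with carry-in 0; given Q=7, B=2 and digits 1,2,7 already taken and all letters distinct, that pins P to 5 ⇒ P=5.
Step 5. [col 2: F + P ≡ C (mod 10)] no forcing yet in column 2 (carry-in 1); C=6 is free and consistent — try it. So C=6.
Step 6. [col 2: F + P ≡ C (mod 10)] column 2 reads F+P+carry(1)=C with P=5, C=6; with digits 1,2,5,6,7 already taken and all letters distinct, the only value for F is 0 ⇒ F=0.
Step 7. [col 3: H + Q ≡ C (mod 10)] in column 3 we have H+Q≡C with carry-in 0; given Q=7, C=6 and digits 0,1,2,5,6,7 already taken and all letters distinct, that pins H to 9. So H=9.
Step 8. [col 4: I + I ≡ L (mod 10)] column 4: given I=1, carry-in 1, and digits 0,1,2,5,6,7,9 already taken and all letters distinct, I+I≡L (mod 10) forces L=3. So L=3.

Answer: B=2, C=6, F=0, H=9, I=1, L=3, P=5, Q=7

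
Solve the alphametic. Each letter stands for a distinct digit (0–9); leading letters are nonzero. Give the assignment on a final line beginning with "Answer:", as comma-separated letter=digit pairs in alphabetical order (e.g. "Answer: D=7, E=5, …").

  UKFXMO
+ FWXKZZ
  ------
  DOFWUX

Step 1. [col 1: O + Z ≡ X (mod 10)] no forcing yet in column 1 (carry-in 0); O=3 is free and consistent — try it ⇒ O=3.
Step 2. [col 1: O + Z ≡ X (mod 10)] column 1 (O + Z ≡ X (mod 10), carry-in 0) doesn't pin X yet; pick X=0 and continue, so X=0.
Step 3. [col 1: O + Z ≡ X (mod 10)] in column 1 we have O+Z≡X with carry-in 0; given O=3, X=0 and digits 0,3 already taken and all letters distinct, that pins Z to 7, so Z=7.
Step 4. [col 2: M + Z ≡ U (mod 10)] several values work for U in column 2 (M + Z ≡ U (mod 10), carry-in 1); try U=4, so U=4.
Step 5. [col 2: M + Z ≡ U (mod 10)] in column 2 we have M+Z≡U with carry-in 1; given Z=7, U=4 and digits 0,3,4,7 already taken and all letters distinct, that pins M to 6, so M=6.
Step 6. [col 3: X + K ≡ W (mod 10)] several values work for W in column 3 (X + K ≡ W (mod 10), carry-in 1); try W=2, so W=2.
Step 7. [col 3: X + K ≡ W (mod 10)] in column 3 we have X+K≡W with carry-in 1; given X=0, W=2 and digits 0,2,3,4,6,7 already taken and all letters distinct, that pins K to 1, so K=1.
Step 8. [col 4: F + X ≡ F (mod 10)] no forcing yet in column 4 (carry-in 0); F=5 is free and consistent — try it ⇒ F=5.
Step 9. [col 6: U + F ≡ D (mod 10)] column 6: given U=4, F=5, carry-in 0, and digits 0,1,2,3,4,5,6,7 already taken and all letters distinct, U+F≡D (mod 10) forces D=9. So D=9.

Answer: D=9, F=5, K=1, M=6, O=3, U=4, W=2, X=0, Z=7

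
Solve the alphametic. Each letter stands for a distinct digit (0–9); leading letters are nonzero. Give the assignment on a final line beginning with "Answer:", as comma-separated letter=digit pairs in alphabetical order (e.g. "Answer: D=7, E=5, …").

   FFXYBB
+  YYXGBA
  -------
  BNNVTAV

Step 1. [col 1: B + A ≡ V (mod 10)] A=2 is one option consistent with column 1 (B + A ≡ V (mod 10), carry-in 0) — take it, so A=2.
Step 2. [col 1: B + A ≡ V (mod 10)] no forcing yet in column 1 (carry-in 0); B=1 is free and consistent — try it, so B=1.
Step 3. [col 1: B + A ≡ V (mod 10)] in column 1 we have B+A≡V with carry-in 0; given B=1, A=2 and digits 1,2 already taken and all letters distinct, that pins V to 3. So V=3.
Step 4. [col 3: Y + G ≡ T (mod 10)] no forcing yet in column 3 (carry-in 0); T=7 is free and consistent — try it ⇒ T=7.
Step 5. [col 3: Y + G ≡ T (mod 10)] several values work for G in column 3 (Y + G ≡ T (mod 10), carry-in 0); try G=9. So G=9.
Step 6. [col 3: Y + G ≡ T (mod 10)] in column 3 we have Y+G≡T with carry-in 0; given G=9, T=7 and digits 1,2,3,7,9 already taken and all letters distinct, that pins Y to 8, so Y=8.
Step 7. [col 4: X + X ≡ V (mod 10)] column 4 reads X+X+carry(1)=V with V=3; with digits 1,2,3,7,8,9 already taken and all letters distinct, the only value for X is 6 ⇒ X=6.
Step 8. [col 5: F + Y ≡ N (mod 10)] in column 5 we have F+Y≡N with carry-in 1; given Y=8 and digits 1,2,3,6,7,8,9 already taken and all letters distinct, that pins F to 5. So F=5.
Step 9. [col 5: F + Y ≡ N (mod 10)] from column 5 (F=5, Y=8, carry-in 1, digits 1,2,3,5,6,7,8,9 already taken and all letters distinct): N must equal 4, so N=4.

Answer: A=2, B=1, F=5, G=9, N=4, T=7, V=3, X=6, Y=8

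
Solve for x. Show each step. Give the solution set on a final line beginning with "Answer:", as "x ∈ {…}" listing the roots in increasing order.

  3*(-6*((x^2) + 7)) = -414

Step 1. [3*(-6*((x^2) + 7)) = -414] LHS = 3·(…); ÷3 both sides. So div: -6*((x^2) + 7) = -138.
Step 2. [-6*((x^2) + 7) = -138] -6 out front; divide by -6. So div: (x^2) + 7 = 23.
Step 3. [(x^2) + 7 = 23] 7 comes off first (subtract 7), so sub: x^2 = 16.
Step 4. [x^2 = 16] √ both sides: 16 ≥ 0 gives two branches, so sqrt: x = 4 or -4.

Answer: x ∈ {-4, 4}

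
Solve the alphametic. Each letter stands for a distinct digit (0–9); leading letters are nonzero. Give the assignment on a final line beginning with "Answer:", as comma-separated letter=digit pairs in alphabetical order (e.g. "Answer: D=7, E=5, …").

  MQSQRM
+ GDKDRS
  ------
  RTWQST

Step 1. [col 1: M + S ≡ T (mod 10)] column 1 (M + S ≡ T (mod 10), carry-in 0) doesn't pin S yet; pick S=6 and continue. So S=6.
Step 2. [col 1: M + S ≡ T (mod 10)] several values work for T in column 1 (M + S ≡ T (mod 10), carry-in 0); try T=8. So T=8.
Step 3. [col 1: M + S ≡ T (mod 10)] column 1: given S=6, T=8, carry-in 0, and digits 6,8 already taken and all letters distinct, M+S≡T (mod 10) forces M=2 ⇒ M=2.
Step 4. [col 2: R + R ≡ S (mod 10)] column 2 reads R+R+carry(0)=S with S=6; with digits 2,6,8 already taken and all letters distinct, the only value for R is 3. So R=3.
Step 5. [col 3: Q + D ≡ Q (mod 10)] column 3 reads Q+D+carry(0)=Q with nothing yet; with digits 2,3,6,8 already taken and all letters distinct, the only value for D is 0. So D=0.
Step 6. [col 3: Q + D ≡ Q (mod 10)] Q=7 is one option consistent with column 3 (Q + D ≡ Q (mod 10), carry-in 0) — take it. So Q=7.
Step 7. [col 4: S + K ≡ W (mod 10)] several values work for K in column 4 (S + K ≡ W (mod 10), carry-in 0); try K=9, so K=9.
Step 8. [col 4: S + K ≡ W (mod 10)] in column 4 we have S+K≡W with carry-in 0; given S=6, K=9 and digits 0,2,3,6,7,8,9 already taken and all letters distinct, that pins W to 5, so W=5.
Step 9. [col 6: M + G ≡ R (mod 10)] from column 6 (M=2, R=3, carry-in 0, digits 0,2,3,5,6,7,8,9 already taken and all letters distinct): G must equal 1 ⇒ G=1.

Answer: D=0, G=1, K=9, M=2, Q=7, R=3, S=6, T=8, W=5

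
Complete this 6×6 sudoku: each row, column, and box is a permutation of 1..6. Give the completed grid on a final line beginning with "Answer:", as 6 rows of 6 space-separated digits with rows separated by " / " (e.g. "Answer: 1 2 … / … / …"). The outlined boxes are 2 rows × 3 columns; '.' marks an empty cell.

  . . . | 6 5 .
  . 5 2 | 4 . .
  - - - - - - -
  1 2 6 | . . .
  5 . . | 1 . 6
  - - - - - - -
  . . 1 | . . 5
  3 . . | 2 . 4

Step 1. [r3c6∈{3}] only 3 remains possible at r3c6. So r3c6=3.
Step 2. [r6c2∈{6}] nothing but 6 survives at r6c2, so r6c2=6.
Step 3. [r1c2∈{1,3,4}] 1 has one home in col 2: r1c2 ⇒ r1c2=1.
Step 4. [r1c3∈{3,4}] in row 1, 3 fits only at r1c3. So r1c3=3.
Step 5. [r2c5∈{1,3}] r2c5 is the only open cell in row 2 admitting 3, so r2c5=3.
Step 6. [r5c2∈{4}] only 4 remains possible at r5c2. So r5c2=4.
Step 7. [r3c5∈{4}] r3c5 is down to just 4, so r3c5=4.
Step 8. [r4c3∈{4}] nothing but 4 survives at r4c3. So r4c3=4.
Step 9. [r3c4∈{5}] nothing but 5 survives at r3c4 ⇒ r3c4=5.
Step 10. [r5c5∈{6}] nothing but 6 survives at r5c5 ⇒ r5c5=6.
Step 11. [r6c3∈{5}] only 5 remains possible at r6c3 ⇒ r6c3=5.
Step 12. [r6c5∈{1}] r6c5 is down to just 1. So r6c5=1.
Step 13. [r4c2∈{3}] nothing but 3 survives at r4c2. So r4c2=3.
Step 14. [r5c1∈{2}] r5c1 has the single candidate 2, so r5c1=2.
Step 15. [r1c1∈{4}] r1c1 has the single candidate 4 ⇒ r1c1=4.
Step 16. [r1c6∈{2}] only 2 remains possible at r1c6 ⇒ r1c6=2.
Step 17. [r5c4∈{3}] r5c4's peers cover all but 3, so r5c4=3.
Step 18. [r2c1∈{6}] nothing but 6 survives at r2c1 ⇒ r2c1=6.
Step 19. [r2c6∈{1}] r2c6's peers cover all but 1, so r2c6=1.
Step 20. [r4c5∈{2}] r4c5's peers cover all but 2 ⇒ r4c5=2.

Answer: 4 1 3 6 5 2 / 6 5 2 4 3 1 / 1 2 6 5 4 3 / 5 3 4 1 2 6 / 2 4 1 3 6 5 / 3 6 5 2 1 4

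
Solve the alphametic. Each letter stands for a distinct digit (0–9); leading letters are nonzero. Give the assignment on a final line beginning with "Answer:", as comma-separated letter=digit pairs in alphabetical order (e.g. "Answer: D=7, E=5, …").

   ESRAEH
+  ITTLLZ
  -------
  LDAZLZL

Step 1. [col 1: H + Z ≡ L (mod 10)] no forcing yet in column 1 (carry-in 0); H=5 is free and consistent — try it, so H=5.
Step 2. [col 1: H + Z ≡ L (mod 10)] several values work for Z in column 1 (H + Z ≡ L (mod 10), carry-in 0); try Z=6 ⇒ Z=6.
Step 3. [col 1: H + Z ≡ L (mod 10)] in column 1 we have H+Z≡L with carry-in 0; given H=5, Z=6 and digits 5,6 already taken and all letters distinct, that pins L to 1. So L=1.
Step 4. [col 2: E + L ≡ Z (mod 10)] from column 2 (L=1, Z=6, carry-in 1, digits 1,5,6 already taken and all letters distinct): E must equal 4 ⇒ E=4.
Step 5. [col 3: A + L ≡ L (mod 10)] in column 3 we have A+L≡L with carry-in 0; given L=1 and digits 1,4,5,6 already taken and all letters distinct, that pins A to 0. So A=0.
Step 6. [col 4: R + T ≡ Z (mod 10)] column 4 (R + T ≡ Z (mod 10), carry-in 0) doesn't pin T yet; pick T=7 and continue. So T=7.
Step 7. [col 4: R + T ≡ Z (mod 10)] column 4: given T=7, Z=6, carry-in 0, and digits 0,1,4,5,6,7 already taken and all letters distinct, R+T≡Z (mod 10) forces R=9 ⇒ R=9.
Step 8. [col 5: S + T ≡ A (mod 10)] column 5 reads S+T+carry(1)=A with T=7, A=0; with digits 0,1,4,5,6,7,9 already taken and all letters distinct, the only value for S is 2. So S=2.
Step 9. [col 6: E + I ≡ D (mod 10)] several values work for I in column 6 (E + I ≡ D (mod 10), carry-in 1); try I=8, so I=8.
Step 10. [col 6: E + I ≡ D (mod 10)] in column 6 we have E+I≡D with carry-in 1; given E=4, I=8 and digits 0,1,2,4,5,6,7,8,9 already taken and all letters distinct, that pins D to 3, so D=3.

Answer: A=0, D=3, E=4, H=5, I=8, L=1, R=9, S=2, T=7, Z=6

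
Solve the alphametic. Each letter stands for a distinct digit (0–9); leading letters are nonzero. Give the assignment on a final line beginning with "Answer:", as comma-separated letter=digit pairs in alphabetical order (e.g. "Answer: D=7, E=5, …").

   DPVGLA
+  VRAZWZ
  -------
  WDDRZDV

Step 1. [col 1: A + Z ≡ V (mod 10)] Z=2 is one option consistent with column 1 (A + Z ≡ V (mod 10), carry-in 0) — take it. So Z=2.
Step 2. [col 1: A + Z ≡ V (mod 10)] several values work for V in column 1 (A + Z ≡ V (mod 10), carry-in 0); try V=9, so V=9.
Step 3. [col 1: A + Z ≡ V (mod 10)] from column 1 (Z=2, V=9, carry-in 0, digits 2,9 already taken and all letters distinct): A must equal 7, so A=7.
Step 4. [col 2: L + W ≡ D (mod 10)] no forcing yet in column 2 (carry-in 0); D=5 is free and consistent — try it, so D=5.
Step 5. [col 2: L + W ≡ D (mod 10)] column 2 (L + W ≡ D (mod 10), carry-in 0) doesn't pin W yet; pick W=1 and continue ⇒ W=1.
Step 6. [col 2: L + W ≡ D (mod 10)] column 2: given W=1, D=5, carry-in 0, and digits 1,2,5,7,9 already taken and all letters distinct, L+W≡D (mod 10) forces L=4. So L=4.
Step 7. [col 3: G + Z ≡ Z (mod 10)] in column 3 we have G+Z≡Z with carry-in 0; given Z=2 and digits 1,2,4,5,7,9 already taken and all letters distinct, that pins G to 0 ⇒ G=0.
Step 8. [col 4: V + A ≡ R (mod 10)] in column 4 we have V+A≡R with carry-in 0; given V=9, A=7 and digits 0,1,2,4,5,7,9 already taken and all letters distinct, that pins R to 6. So R=6.
Step 9. [col 5: P + R ≡ D (mod 10)] from column 5 (R=6, D=5, carry-in 1, digits 0,1,2,4,5,6,7,9 already taken and all letters distinct): P must equal 8. So P=8.

Answer: A=7, D=5, G=0, L=4, P=8, R=6, V=9, W=1, Z=2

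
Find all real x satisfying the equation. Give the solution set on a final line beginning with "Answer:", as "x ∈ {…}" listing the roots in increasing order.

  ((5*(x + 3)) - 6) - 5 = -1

Step 1. [((5*(x + 3)) - 6) - 5 = -1] peel the -5: add 5 from each side. So sub: (5*(x + 3)) - 6 = 4.
Step 2. [(5*(x + 3)) - 6 = 4] the outer -6 inverts by adding 6 ⇒ sub: 5*(x + 3) = 10.
Step 3. [5*(x + 3) = 10] 5·(inner) — divide through by 5. So div: x + 3 = 2.
Step 4. [x + 3 = 2] 3 comes off first (subtract 3) ⇒ sub: x = -1.

Answer: x ∈ {-1}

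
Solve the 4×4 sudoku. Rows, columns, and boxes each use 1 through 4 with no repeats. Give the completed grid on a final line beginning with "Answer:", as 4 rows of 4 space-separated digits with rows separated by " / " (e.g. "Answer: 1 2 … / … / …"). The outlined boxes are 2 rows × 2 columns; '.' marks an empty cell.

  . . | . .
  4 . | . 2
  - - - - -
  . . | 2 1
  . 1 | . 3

Step 1. [r2c2∈{3}] r2c2 has the single candidate 3. So r2c2=3.
Step 2. [r1c3∈{1,3,4}] row 1 places 3 nowhere but r1c3 ⇒ r1c3=3.
Step 3. [r4c1∈{2}] r4c1 is down to just 2 ⇒ r4c1=2.
Step 4. [r2c3∈{1}] r2c3 is down to just 1. So r2c3=1.
Step 5. [r3c2∈{4}] nothing but 4 survives at r3c2, so r3c2=4.
Step 6. [r1c2∈{2}] r1c2's peers cover all but 2, so r1c2=2.
Step 7. [r1c4∈{4}] only 4 remains possible at r1c4 ⇒ r1c4=4.
Step 8. [r4c3∈{4}] r4c3 is down to just 4 ⇒ r4c3=4.
Step 9. [r1c1∈{1}] nothing but 1 survives at r1c1. So r1c1=1.
Step 10. [r3c1∈{3}] r3c1 has the single candidate 3 ⇒ r3c1=3.

Answer: 1 2 3 4 / 4 3 1 2 / 3 4 2 1 / 2 1 4 3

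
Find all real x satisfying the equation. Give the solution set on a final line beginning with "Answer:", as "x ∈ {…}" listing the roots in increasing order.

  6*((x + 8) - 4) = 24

Step 1. [6*((x + 8) - 4) = 24] 6·(inner) — divide through by 6, so div: (x + 8) - 4 = 4.
Step 2. [(x + 8) - 4 = 4] peel the -4: add 4 from each side ⇒ sub: x + 8 = 8.
Step 3. [x + 8 = 8] the outer +8 inverts by subtracting 8, so sub: x = 0.

Answer: x ∈ {0}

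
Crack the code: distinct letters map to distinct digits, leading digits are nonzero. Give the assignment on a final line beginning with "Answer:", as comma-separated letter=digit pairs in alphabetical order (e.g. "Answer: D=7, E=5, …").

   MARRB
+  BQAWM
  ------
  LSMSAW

Step 1. [col 1: B + M ≡ W (mod 10)] several values work for B in column 1 (B + M ≡ W (mod 10), carry-in 0); try B=6, so B=6.
Step 2. [col 1: B + M ≡ W (mod 10)] column 1 (B + M ≡ W (mod 10), carry-in 0) doesn't pin M yet; pick M=3 and continue. So M=3.
Step 3. [col 1: B + M ≡ W (mod 10)] column 1: given B=6, M=3, carry-in 0, and digits 3,6 already taken and all letters distinct, B+M≡W (mod 10) forces W=9. So W=9.
Step 4. [col 2: R + W ≡ A (mod 10)] column 2 (R + W ≡ A (mod 10), carry-in 0) doesn't pin R yet; pick R=5 and continue ⇒ R=5.
Step 5. [L] the sum has 6 digits but both addends have 5; that extra leading digit L is the final carry, namely 1, so L=1.
Step 6. [col 2: R + W ≡ A (mod 10)] in column 2 we have R+W≡A with carry-in 0; given R=5, W=9 and digits 1,3,5,6,9 already taken and all letters distinct, that pins A to 4. So A=4.
Step 7. [col 3: R + A ≡ S (mod 10)] column 3 reads R+A+carry(1)=S with R=5, A=4; with digits 1,3,4,5,6,9 already taken and all letters distinct, the only value for S is 0. So S=0.
Step 8. [col 4: A + Q ≡ M (mod 10)] column 4 reads A+Q+carry(1)=M with A=4, M=3; with digits 0,1,3,4,5,6,9 already taken and all letters distinct, the only value for Q is 8. So Q=8.

Answer: A=4, B=6, L=1, M=3, Q=8, R=5, S=0, W=9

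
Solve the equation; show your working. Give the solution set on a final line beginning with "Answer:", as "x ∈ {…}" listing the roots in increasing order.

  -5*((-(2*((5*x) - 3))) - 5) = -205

Step 1. [-5*((-(2*((5*x) - 3))) - 5) = -205] -5·(inner) — divide through by -5, so div: (-(2*((5*x) - 3))) - 5 = 41.
Step 2. [(-(2*((5*x) - 3))) - 5 = 41] -5 is outermost — add 5 both sides ⇒ sub: -(2*((5*x) - 3)) = 46.
Step 3. [-(2*((5*x) - 3)) = 46] flip signs both sides ⇒ neg: 2*((5*x) - 3) = -46.
Step 4. [2*((5*x) - 3) = -46] 2 out front; divide by 2. So div: (5*x) - 3 = -23.
Step 5. [(5*x) - 3 = -23] the outer -3 inverts by adding 3, so sub: 5*x = -20.
Step 6. [5*x = -20] divide by the outer 5 ⇒ div: x = -4.

Answer: x ∈ {-4}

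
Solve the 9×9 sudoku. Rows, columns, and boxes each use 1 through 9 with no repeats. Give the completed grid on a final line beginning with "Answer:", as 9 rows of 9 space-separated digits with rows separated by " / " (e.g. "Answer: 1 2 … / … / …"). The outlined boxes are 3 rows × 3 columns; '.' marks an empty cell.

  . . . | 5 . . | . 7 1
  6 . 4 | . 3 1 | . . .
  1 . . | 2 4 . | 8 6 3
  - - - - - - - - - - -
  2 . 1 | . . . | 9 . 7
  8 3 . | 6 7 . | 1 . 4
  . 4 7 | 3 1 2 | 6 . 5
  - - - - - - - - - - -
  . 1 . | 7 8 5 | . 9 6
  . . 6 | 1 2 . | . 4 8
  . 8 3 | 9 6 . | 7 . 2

Step 1. [r1c5∈{9}] only 9 remains possible at r1c5, so r1c5=9.
Step 2. [r2c2∈{2,5,7,9}] 7 has one home in row 2: r2c2. So r2c2=7.
Step 3. [r5c3∈{5,9}] in row 5, 5 fits only at r5c3. So r5c3=5.
Step 4. [r8c1∈{5,7,9}] 7 has one home in row 8: r8c1. So r8c1=7.
Step 5. [r9c1∈{4,5}] 5 has one home in col 1: r9c1 ⇒ r9c1=5.
Step 6. [r4c4∈{4,8}] r4c4 is the only open cell in col 4 admitting 4 ⇒ r4c4=4.
Step 7. [r1c2∈{2}] nothing but 2 survives at r1c2 ⇒ r1c2=2.
Step 8. [r2c7∈{2,5}] col 7 places 2 nowhere but r2c7, so r2c7=2.
Step 9. [r4c6∈{8}] only 8 remains possible at r4c6, so r4c6=8.
Step 10. [r3c2∈{5,9}] in row 3, 5 fits only at r3c2. So r3c2=5.
Step 11. [r7c7∈{3}] nothing but 3 survives at r7c7, so r7c7=3.
Step 12. [r3c6∈{7}] r3c6 is down to just 7 ⇒ r3c6=7.
Step 13. [r4c2∈{6}] r4c2 is down to just 6, so r4c2=6.
Step 14. [r6c1∈{9}] only 9 remains possible at r6c1, so r6c1=9.
Step 15. [r7c3∈{2}] r7c3 has the single candidate 2, so r7c3=2.
Step 16. [r1c3∈{8}] r1c3 is down to just 8 ⇒ r1c3=8.
Step 17. [r2c8∈{5}] r2c8 has the single candidate 5. So r2c8=5.
Step 18. [r2c4∈{8}] nothing but 8 survives at r2c4, so r2c4=8.
Step 19. [r1c1∈{3}] nothing but 3 survives at r1c1 ⇒ r1c1=3.
Step 20. [r8c2∈{9}] nothing but 9 survives at r8c2, so r8c2=9.
Step 21. [r3c3∈{9}] nothing but 9 survives at r3c3. So r3c3=9.
Step 22. [r8c7∈{5}] r8c7 is down to just 5, so r8c7=5.
Step 23. [r5c8∈{2}] r5c8's peers cover all but 2 ⇒ r5c8=2.
Step 24. [r4c5∈{5}] nothing but 5 survives at r4c5 ⇒ r4c5=5.
Step 25. [r4c8∈{3}] r4c8 is down to just 3 ⇒ r4c8=3.
Step 26. [r9c6∈{4}] r9c6's peers cover all but 4. So r9c6=4.
Step 27. [r1c6∈{6}] nothing but 6 survives at r1c6 ⇒ r1c6=6.
Step 28. [r1c7∈{4}] r1c7 is down to just 4 ⇒ r1c7=4.
Step 29. [r2c9∈{9}] nothing but 9 survives at r2c9, so r2c9=9.
Step 30. [r5c6∈{9}] nothing but 9 survives at r5c6 ⇒ r5c6=9.
Step 31. [r6c8∈{8}] r6c8 has the single candidate 8, so r6c8=8.
Step 32. [r8c6∈{3}] r8c6 is down to just 3. So r8c6=3.
Step 33. [r9c8∈{1}] only 1 remains possible at r9c8, so r9c8=1.
Step 34. [r7c1∈{4}] r7c1's peers cover all but 4, so r7c1=4.

Answer: 3 2 8 5 9 6 4 7 1 / 6 7 4 8 3 1 2 5 9 / 1 5 9 2 4 7 8 6 3 / 2 6 1 4 5 8 9 3 7 / 8 3 5 6 7 9 1 2 4 / 9 4 7 3 1 2 6 8 5 / 4 1 2 7 8 5 3 9 6 / 7 9 6 1 2 3 5 4 8 / 5 8 3 9 6 4 7 1 2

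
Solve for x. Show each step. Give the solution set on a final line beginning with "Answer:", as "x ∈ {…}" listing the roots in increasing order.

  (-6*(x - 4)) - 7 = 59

Step 1. [(-6*(x - 4)) - 7 = 59] -7 is outermost — add 7 both sides ⇒ sub: -6*(x - 4) = 66.
Step 2. [-6*(x - 4) = 66] -6·(inner) — divide through by -6 ⇒ div: x - 4 = -11.
Step 3. [x - 4 = -11] add 4: x sits inside (… - 4) ⇒ sub: x = -7.

Answer: x ∈ {-7}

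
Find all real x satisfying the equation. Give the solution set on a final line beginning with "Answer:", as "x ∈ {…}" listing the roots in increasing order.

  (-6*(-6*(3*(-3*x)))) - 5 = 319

Step 1. [(-6*(-6*(3*(-3*x)))) - 5 = 319] the outer -5 inverts by adding 5, so sub: -6*(-6*(3*(-3*x))) = 324.
Step 2. [-6*(-6*(3*(-3*x))) = 324] -6·(inner) — divide through by -6, so div: -6*(3*(-3*x)) = -54.
Step 3. [-6*(3*(-3*x)) = -54] -6 out front; divide by -6 ⇒ div: 3*(-3*x) = 9.
Step 4. [3*(-3*x) = 9] 3·(inner) — divide through by 3, so div: -3*x = 3.
Step 5. [-3*x = 3] -3 out front; divide by -3 ⇒ div: x = -1.

Answer: x ∈ {-1}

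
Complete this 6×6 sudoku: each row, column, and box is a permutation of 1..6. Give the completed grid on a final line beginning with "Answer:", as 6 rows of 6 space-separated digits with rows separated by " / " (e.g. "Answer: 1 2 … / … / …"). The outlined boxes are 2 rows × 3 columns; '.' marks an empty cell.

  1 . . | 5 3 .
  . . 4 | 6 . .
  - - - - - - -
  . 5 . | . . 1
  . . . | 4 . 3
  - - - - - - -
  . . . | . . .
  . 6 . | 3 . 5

Step 1. [r5c2∈{1,2,3,4}] across col 2, 4 lands solely at r5c2, so r5c2=4.
Step 2. [r6c1∈{2}] only 2 remains possible at r6c1. So r6c1=2.
Step 3. [r1c2∈{2}] r1c2 is down to just 2, so r1c2=2.
Step 4. [r4c1∈{6}] r4c1's peers cover all but 6, so r4c1=6.
Step 5. [r5c4∈{1,2}] col 4 places 1 nowhere but r5c4 ⇒ r5c4=1.
Step 6. [r3c4∈{2}] nothing but 2 survives at r3c4, so r3c4=2.
Step 7. [r3c3∈{3}] only 3 remains possible at r3c3, so r3c3=3.
Step 8. [r5c6∈{2,6}] col 6 places 6 nowhere but r5c6, so r5c6=6.
Step 9. [r2c1∈{3,5}] row 2 places 5 nowhere but r2c1, so r2c1=5.
Step 10. [r4c3∈{1,2}] across row 4, 2 lands solely at r4c3. So r4c3=2.
Step 11. [r2c6∈{2}] only 2 remains possible at r2c6 ⇒ r2c6=2.
Step 12. [r1c3∈{6}] nothing but 6 survives at r1c3. So r1c3=6.
Step 13. [r3c1∈{4}] only 4 remains possible at r3c1. So r3c1=4.
Step 14. [r4c5∈{5}] only 5 remains possible at r4c5 ⇒ r4c5=5.
Step 15. [r4c2∈{1}] r4c2 has the single candidate 1 ⇒ r4c2=1.
Step 16. [r5c3∈{5}] r5c3 is down to just 5, so r5c3=5.
Step 17. [r2c5∈{1}] r2c5 has the single candidate 1, so r2c5=1.
Step 18. [r5c5∈{2}] r5c5 has the single candidate 2 ⇒ r5c5=2.
Step 19. [r3c5∈{6}] r3c5 is down to just 6 ⇒ r3c5=6.
Step 20. [r6c3∈{1}] r6c3 has the single candidate 1, so r6c3=1.
Step 21. [r5c1∈{3}] r5c1's peers cover all but 3, so r5c1=3.
Step 22. [r6c5∈{4}] nothing but 4 survives at r6c5. So r6c5=4.
Step 23. [r2c2∈{3}] r2c2 has the single candidate 3 ⇒ r2c2=3.
Step 24. [r1c6∈{4}] r1c6 has the single candidate 4, so r1c6=4.

Answer: 1 2 6 5 3 4 / 5 3 4 6 1 2 / 4 5 3 2 6 1 / 6 1 2 4 5 3 / 3 4 5 1 2 6 / 2 6 1 3 4 5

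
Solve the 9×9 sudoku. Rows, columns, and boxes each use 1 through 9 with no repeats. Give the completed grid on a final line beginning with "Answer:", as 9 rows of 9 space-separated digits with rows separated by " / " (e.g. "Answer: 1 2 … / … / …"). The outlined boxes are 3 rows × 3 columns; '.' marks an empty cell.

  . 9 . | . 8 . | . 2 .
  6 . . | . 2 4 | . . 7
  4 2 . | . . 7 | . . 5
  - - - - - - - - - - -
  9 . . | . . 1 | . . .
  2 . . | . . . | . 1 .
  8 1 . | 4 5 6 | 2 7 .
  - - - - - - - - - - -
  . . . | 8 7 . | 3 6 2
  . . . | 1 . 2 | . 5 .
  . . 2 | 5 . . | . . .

Step 1. [r4c5∈{3}] r4c5 is down to just 3 ⇒ r4c5=3.
Step 2. [r5c5∈{9}] r5c5 is down to just 9. So r5c5=9.
Step 3. [r6c3∈{3}] only 3 remains possible at r6c3. So r6c3=3.
Step 4. [r5c9∈{3,4,6,8}] 3 has one home in row 5: r5c9, so r5c9=3.
Step 5. [r9c6∈{3,9}] box 8 places 3 nowhere but r9c6, so r9c6=3.
Step 6. [r3c5∈{1,6}] across col 5, 1 lands solely at r3c5, so r3c5=1.
Step 7. [r3c3∈{8}] r3c3 is down to just 8 ⇒ r3c3=8.
Step 8. [r5c4∈{7}] r5c4 has the single candidate 7. So r5c4=7.
Step 9. [r6c9∈{9}] r6c9 is down to just 9, so r6c9=9.
Step 10. [r1c6∈{5}] only 5 remains possible at r1c6, so r1c6=5.
Step 11. [r7c1∈{1,5}] r7c1 is the only open cell in col 1 admitting 5 ⇒ r7c1=5.
Step 12. [r7c2∈{4}] nothing but 4 survives at r7c2, so r7c2=4.
Step 13. [r7c3∈{1,9}] row 7 places 1 nowhere but r7c3. So r7c3=1.
Step 14. [r9c1∈{7}] only 7 remains possible at r9c1, so r9c1=7.
Step 15. [r2c7∈{1,8,9}] 1 has one home in row 2: r2c7, so r2c7=1.
Step 16. [r2c8∈{3,8,9}] row 2 places 8 nowhere but r2c8, so r2c8=8.
Step 17. [r4c8∈{4}] r4c8 has the single candidate 4, so r4c8=4.
Step 18. [r4c2∈{5,6,7}] 7 has one home in col 2: r4c2, so r4c2=7.
Step 19. [r9c8∈{9}] r9c8 is down to just 9 ⇒ r9c8=9.
Step 20. [r2c3∈{5}] only 5 remains possible at r2c3 ⇒ r2c3=5.
Step 21. [r4c3∈{6}] r4c3 has the single candidate 6, so r4c3=6.
Step 22. [r5c7∈{5,6,8}] in row 5, 6 fits only at r5c7. So r5c7=6.
Step 23. [r2c2∈{3}] only 3 remains possible at r2c2. So r2c2=3.
Step 24. [r1c7∈{4}] r1c7's peers cover all but 4 ⇒ r1c7=4.
Step 25. [r9c7∈{8}] r9c7's peers cover all but 8 ⇒ r9c7=8.
Step 26. [r3c4∈{3,6,9}] r3c4 is the only open cell in row 3 admitting 6 ⇒ r3c4=6.
Step 27. [r8c9∈{4}] only 4 remains possible at r8c9. So r8c9=4.
Step 28. [r8c5∈{6}] r8c5's peers cover all but 6. So r8c5=6.
Step 29. [r9c2∈{6}] nothing but 6 survives at r9c2. So r9c2=6.
Step 30. [r2c4∈{9}] r2c4 is down to just 9. So r2c4=9.
Step 31. [r1c9∈{6}] r1c9's peers cover all but 6. So r1c9=6.
Step 32. [r4c4∈{2}] r4c4's peers cover all but 2 ⇒ r4c4=2.
Step 33. [r4c7∈{5}] r4c7 is down to just 5. So r4c7=5.
Step 34. [r1c1∈{1}] r1c1's peers cover all but 1. So r1c1=1.
Step 35. [r8c7∈{7}] nothing but 7 survives at r8c7 ⇒ r8c7=7.
Step 36. [r7c6∈{9}] r7c6 is down to just 9. So r7c6=9.
Step 37. [r5c3∈{4}] only 4 remains possible at r5c3 ⇒ r5c3=4.
Step 38. [r8c2∈{8}] only 8 remains possible at r8c2 ⇒ r8c2=8.
Step 39. [r8c1∈{3}] r8c1 is down to just 3. So r8c1=3.
Step 40. [r8c3∈{9}] r8c3's peers cover all but 9, so r8c3=9.
Step 41. [r4c9∈{8}] only 8 remains possible at r4c9. So r4c9=8.
Step 42. [r9c5∈{4}] r9c5 is down to just 4 ⇒ r9c5=4.
Step 43. [r1c4∈{3}] r1c4 is down to just 3, so r1c4=3.
Step 44. [r3c8∈{3}] nothing but 3 survives at r3c8 ⇒ r3c8=3.
Step 45. [r5c6∈{8}] r5c6's peers cover all but 8 ⇒ r5c6=8.
Step 46. [r1c3∈{7}] r1c3 has the single candidate 7 ⇒ r1c3=7.
Step 47. [r3c7∈{9}] r3c7's peers cover all but 9, so r3c7=9.
Step 48. [r5c2∈{5}] r5c2 has the single candidate 5. So r5c2=5.
Step 49. [r9c9∈{1}] r9c9's peers cover all but 1, so r9c9=1.

Answer: 1 9 7 3 8 5 4 2 6 / 6 3 5 9 2 4 1 8 7 / 4 2 8 6 1 7 9 3 5 / 9 7 6 2 3 1 5 4 8 / 2 5 4 7 9 8 6 1 3 / 8 1 3 4 5 6 2 7 9 / 5 4 1 8 7 9 3 6 2 / 3 8 9 1 6 2 7 5 4 / 7 6 2 5 4 3 8 9 1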